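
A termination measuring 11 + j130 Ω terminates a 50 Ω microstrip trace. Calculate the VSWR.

Γ = (Z_L − Z_0)/(Z_L + Z_0) = (-39 + j130)/(61 + j130)
|Γ| = 136/144 = 0.945
VSWR = (1 + |Γ|)/(1 − |Γ|) = 1.95/0.0548

VSWR ≈ 35.5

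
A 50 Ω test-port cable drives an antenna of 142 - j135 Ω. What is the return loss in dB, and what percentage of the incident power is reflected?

RL ≈ 3.15 dB; 48.4% of incident power reflected

Γ = (92 − j135)/(192 − j135), |Γ| = 0.696
RL = −20·log₁₀(0.696) = 3.15 dB
P_refl/P_inc = |Γ|² = 0.484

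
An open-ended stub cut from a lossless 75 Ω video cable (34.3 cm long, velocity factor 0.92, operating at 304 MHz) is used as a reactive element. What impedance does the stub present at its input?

λ = v/f = 0.92·c / 304 MHz = 0.908 m
βl = 2π·l/λ = 2π × 0.378 = 136°
tan(βl) = -0.965
For an open-ended stub, Z_in = −jZ_0·cot(βl) = −jZ_0/tan(βl)

Z_in ≈ +j77.7 Ω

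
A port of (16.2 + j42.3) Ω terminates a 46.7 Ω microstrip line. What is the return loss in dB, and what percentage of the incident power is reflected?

RL ≈ 3.25 dB; 47.3% of incident power reflected

Γ = (-30.5 + j42.3)/(62.9 + j42.3), |Γ| = 0.688
RL = −20·log₁₀(0.688) = 3.25 dB
P_refl/P_inc = |Γ|² = 0.473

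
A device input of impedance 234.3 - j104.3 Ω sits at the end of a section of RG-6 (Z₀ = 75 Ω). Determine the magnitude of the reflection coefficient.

|Γ| ≈ 0.583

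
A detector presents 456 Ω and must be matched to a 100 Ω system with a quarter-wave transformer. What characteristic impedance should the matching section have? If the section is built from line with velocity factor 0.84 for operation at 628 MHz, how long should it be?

Z_qwt = √(Z_0·R_L) = √(100 × 456) = √45600
λ = 0.84·c/f = 0.401 m, so l = λ/4 = 0.1 m

Z_qwt ≈ 214 Ω; length ≈ 10 cm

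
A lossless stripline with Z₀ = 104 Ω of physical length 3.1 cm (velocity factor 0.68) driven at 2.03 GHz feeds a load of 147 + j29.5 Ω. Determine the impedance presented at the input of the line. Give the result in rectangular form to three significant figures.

Z_in ≈ 69 + j7.38 Ω

λ = v/f = 0.68·c / 2.03 GHz = 0.1 m
βl = 2π·l/λ = 2π × 0.308 = 111°
tan(βl) = tan(111°) = -2.6
Z_in = Z_0·(Z_L + jZ_0·tanβl)/(Z_0 + jZ_L·tanβl)
     = 104·(147 − j241)/(181 − j382)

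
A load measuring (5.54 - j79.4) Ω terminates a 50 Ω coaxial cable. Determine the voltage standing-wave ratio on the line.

VSWR ≈ 31.9

Γ = (Z_L − Z_0)/(Z_L + Z_0) = (-44.46 − j79.4)/(55.54 − j79.4)
|Γ| = 91/96.9 = 0.939
VSWR = (1 + |Γ|)/(1 − |Γ|) = 1.94/0.0609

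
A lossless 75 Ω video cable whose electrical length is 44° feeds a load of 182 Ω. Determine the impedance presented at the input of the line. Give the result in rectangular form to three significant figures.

tan(βl) = tan(44°) = 0.966
Z_in = Z_0·(Z_L + jZ_0·tanβl)/(Z_0 + jZ_L·tanβl)
     = 75·(182 + j72.4)/(75 + j176)

Z_in ≈ 54.2 − j54.5 Ω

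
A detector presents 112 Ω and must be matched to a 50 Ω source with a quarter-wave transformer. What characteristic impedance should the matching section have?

Z_qwt ≈ 74.8 Ω

Z_qwt = √(Z_0·R_L) = √(50 × 112) = √5600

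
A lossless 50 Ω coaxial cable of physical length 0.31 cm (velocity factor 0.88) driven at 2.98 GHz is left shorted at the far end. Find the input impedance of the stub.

λ = v/f = 0.88·c / 2.98 GHz = 0.0886 m
βl = 2π·l/λ = 2π × 0.035 = 12.6°
tan(βl) = 0.223
For a shorted stub, Z_in = jZ_0·tan(βl)

Z_in ≈ +j11.2 Ω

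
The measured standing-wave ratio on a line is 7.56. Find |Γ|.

|Γ| ≈ 0.766

|Γ| = (S − 1)/(S + 1) = (7.56 − 1)/(7.56 + 1) = 6.56/8.56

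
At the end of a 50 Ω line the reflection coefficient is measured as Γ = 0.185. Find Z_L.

Z_L ≈ 72.7 Ω

Z_L = Z_0·(1 + Γ)/(1 − Γ) = 50·(1.19)/(0.815)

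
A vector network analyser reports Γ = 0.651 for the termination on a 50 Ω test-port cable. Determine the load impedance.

Z_L ≈ 237 Ω

Z_L = Z_0·(1 + Γ)/(1 − Γ) = 50·(1.65)/(0.349)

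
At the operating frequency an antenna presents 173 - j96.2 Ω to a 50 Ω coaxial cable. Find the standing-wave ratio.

Γ = (Z_L − Z_0)/(Z_L + Z_0) = (123 − j96.2)/(223 − j96.2)
|Γ| = 156/243 = 0.643
VSWR = (1 + |Γ|)/(1 − |Γ|) = 1.64/0.357

VSWR ≈ 4.6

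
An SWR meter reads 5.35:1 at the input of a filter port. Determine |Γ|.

|Γ| ≈ 0.685

|Γ| = (S − 1)/(S + 1) = (5.35 − 1)/(5.35 + 1) = 4.35/6.35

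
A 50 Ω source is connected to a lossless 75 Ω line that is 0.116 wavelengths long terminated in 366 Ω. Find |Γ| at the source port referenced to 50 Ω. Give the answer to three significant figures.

βl = 2π × 0.116 = 41.8°
tan(βl) = 0.893
Z_in = Z_0·(Z_L + jZ_0·tanβl)/(Z_0 + jZ_L·tanβl) = 32.9 − j76.4 Ω
Γ_s = (Z_in − Z_s)/(Z_in + Z_s) = (-17.1 − j76.4)/(82.9 − j76.4), |Γ_s| = 0.695

|Γ| ≈ 0.695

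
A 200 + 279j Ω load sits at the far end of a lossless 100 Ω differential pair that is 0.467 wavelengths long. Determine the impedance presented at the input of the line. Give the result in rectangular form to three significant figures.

Z_in ≈ 77.5 + j183 Ω

βl = 2π × 0.467 = 168°
tan(βl) = tan(168°) = -0.21
Z_in = Z_0·(Z_L + jZ_0·tanβl)/(Z_0 + jZ_L·tanβl)
     = 100·(200 + j258)/(159 − j42.1)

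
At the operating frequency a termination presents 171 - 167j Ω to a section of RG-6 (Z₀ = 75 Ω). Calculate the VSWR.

VSWR ≈ 4.68

Γ = (Z_L − Z_0)/(Z_L + Z_0) = (96 − j167)/(246 − j167)
|Γ| = 193/297 = 0.648
VSWR = (1 + |Γ|)/(1 − |Γ|) = 1.65/0.352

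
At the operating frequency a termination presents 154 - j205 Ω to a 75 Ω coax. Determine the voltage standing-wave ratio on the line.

Γ = (Z_L − Z_0)/(Z_L + Z_0) = (79 − j205)/(229 − j205)
|Γ| = 220/307 = 0.715
VSWR = (1 + |Γ|)/(1 − |Γ|) = 1.71/0.285

VSWR ≈ 6.01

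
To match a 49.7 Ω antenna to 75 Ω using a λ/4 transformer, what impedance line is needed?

Z_qwt = √(Z_0·R_L) = √(75 × 49.7) = √3728

Z_qwt ≈ 61.1 Ω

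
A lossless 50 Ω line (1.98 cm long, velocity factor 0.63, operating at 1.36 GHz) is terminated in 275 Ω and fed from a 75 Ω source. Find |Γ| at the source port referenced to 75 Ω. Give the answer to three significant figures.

λ = v/f = 0.63·c / 1.36 GHz = 0.139 m
βl = 2π·l/λ = 2π × 0.142 = 51.3°
tan(βl) = 1.25
Z_in = Z_0·(Z_L + jZ_0·tanβl)/(Z_0 + jZ_L·tanβl) = 14.6 − j37.9 Ω
Γ_s = (Z_in − Z_s)/(Z_in + Z_s) = (-60.4 − j37.9)/(89.6 − j37.9), |Γ_s| = 0.733

|Γ| ≈ 0.733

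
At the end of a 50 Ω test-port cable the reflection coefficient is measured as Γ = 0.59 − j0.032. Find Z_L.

Z_L = Z_0·(1 + Γ)/(1 − Γ) = 50·(1.59 − j0.032)/(0.41 + j0.032)

Z_L ≈ 192 − j18.9 Ω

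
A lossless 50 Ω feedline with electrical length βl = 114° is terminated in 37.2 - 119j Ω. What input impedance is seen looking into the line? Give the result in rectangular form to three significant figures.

Z_in ≈ 10.4 + j49.2 Ω

tan(βl) = tan(114°) = -2.25
Z_in = Z_0·(Z_L + jZ_0·tanβl)/(Z_0 + jZ_L·tanβl)
     = 50·(37.2 − j231)/(-217 − j83.6)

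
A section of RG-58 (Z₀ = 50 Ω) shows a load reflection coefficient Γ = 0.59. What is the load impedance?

Z_L ≈ 194 Ω

Z_L = Z_0·(1 + Γ)/(1 − Γ) = 50·(1.59)/(0.41)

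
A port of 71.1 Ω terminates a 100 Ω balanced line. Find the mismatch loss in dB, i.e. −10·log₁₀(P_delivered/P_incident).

mismatch loss ≈ 0.126 dB

Γ = (71.1 − 100)/(71.1 + 100) = -0.169
|Γ|² = 0.0285, so P_del/P_inc = 1 − |Γ|² = 0.971
ML = −10·log₁₀(1 − |Γ|²)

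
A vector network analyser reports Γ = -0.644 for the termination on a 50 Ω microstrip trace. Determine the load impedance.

Z_L = Z_0·(1 + Γ)/(1 − Γ) = 50·(0.356)/(1.64)

Z_L ≈ 10.8 Ω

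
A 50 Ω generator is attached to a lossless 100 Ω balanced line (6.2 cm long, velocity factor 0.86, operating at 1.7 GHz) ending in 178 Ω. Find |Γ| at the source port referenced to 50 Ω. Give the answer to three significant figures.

|Γ| ≈ 0.495

λ = v/f = 0.86·c / 1.7 GHz = 0.152 m
βl = 2π·l/λ = 2π × 0.409 = 147°
tan(βl) = -0.648
Z_in = Z_0·(Z_L + jZ_0·tanβl)/(Z_0 + jZ_L·tanβl) = 108 + j60.3 Ω
Γ_s = (Z_in − Z_s)/(Z_in + Z_s) = (58.5 + j60.3)/(158 + j60.3), |Γ_s| = 0.495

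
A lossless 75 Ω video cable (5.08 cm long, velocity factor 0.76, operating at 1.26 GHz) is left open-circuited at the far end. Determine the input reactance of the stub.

X_in ≈ 14.7 Ω (inductive)

λ = v/f = 0.76·c / 1.26 GHz = 0.181 m
βl = 2π·l/λ = 2π × 0.281 = 101°
tan(βl) = -5.11
For an open-circuited stub, Z_in = −jZ_0·cot(βl) = −jZ_0/tan(βl)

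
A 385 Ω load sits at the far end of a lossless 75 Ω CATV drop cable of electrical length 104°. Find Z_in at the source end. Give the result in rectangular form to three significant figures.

tan(βl) = tan(104°) = -4.01
Z_in = Z_0·(Z_L + jZ_0·tanβl)/(Z_0 + jZ_L·tanβl)
     = 75·(385 − j301)/(75 − j1540)

Z_in ≈ 15.5 + j17.9 Ω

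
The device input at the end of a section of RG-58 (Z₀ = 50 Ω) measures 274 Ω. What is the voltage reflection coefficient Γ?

Γ = 0.691

Γ = (Z_L − Z_0)/(Z_L + Z_0) = (274 − 50)/(274 + 50) = 224/324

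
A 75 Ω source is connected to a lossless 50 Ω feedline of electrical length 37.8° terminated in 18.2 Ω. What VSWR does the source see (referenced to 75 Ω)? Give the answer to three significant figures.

VSWR ≈ 3.32

tan(βl) = 0.776
Z_in = Z_0·(Z_L + jZ_0·tanβl)/(Z_0 + jZ_L·tanβl) = 27 + j31.2 Ω
Γ_s = (Z_in − Z_s)/(Z_in + Z_s) = (-48 + j31.2)/(102 + j31.2), |Γ_s| = 0.537
VSWR = (1 + |Γ_s|)/(1 − |Γ_s|)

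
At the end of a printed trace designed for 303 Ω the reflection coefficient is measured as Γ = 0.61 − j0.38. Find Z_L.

Z_L ≈ 494 − j777 Ω

Z_L = Z_0·(1 + Γ)/(1 − Γ) = 303·(1.61 − j0.38)/(0.39 + j0.38)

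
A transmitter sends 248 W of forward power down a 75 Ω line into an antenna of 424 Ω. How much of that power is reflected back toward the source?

Γ = (424 − 75)/(424 + 75) = 0.699
|Γ|² = 0.489
P_refl = |Γ|²·P_inc = 121 W, P_del = (1 − |Γ|²)·P_inc = 127 W

P_reflected ≈ 121 W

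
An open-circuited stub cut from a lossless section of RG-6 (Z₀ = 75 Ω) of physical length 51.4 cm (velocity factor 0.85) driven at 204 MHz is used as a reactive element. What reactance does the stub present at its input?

λ = v/f = 0.85·c / 204 MHz = 1.25 m
βl = 2π·l/λ = 2π × 0.411 = 148°
tan(βl) = -0.624
For an open-circuited stub, Z_in = −jZ_0·cot(βl) = −jZ_0/tan(βl)

X_in ≈ 120 Ω (inductive)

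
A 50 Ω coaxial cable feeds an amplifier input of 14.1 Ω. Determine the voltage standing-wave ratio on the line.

For a purely resistive load, VSWR = R_L/Z_0 or Z_0/R_L (whichever > 1) = 50/14.1

VSWR ≈ 3.55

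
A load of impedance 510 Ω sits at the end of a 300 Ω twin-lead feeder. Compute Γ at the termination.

Γ = (Z_L − Z_0)/(Z_L + Z_0) = (510 − 300)/(510 + 300) = 210/810

Γ = 0.259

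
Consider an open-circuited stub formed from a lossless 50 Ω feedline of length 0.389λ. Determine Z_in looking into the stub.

Z_in ≈ +j59.7 Ω

βl = 2π × 0.389 = 140°
tan(βl) = -0.838
For an open-circuited stub, Z_in = −jZ_0·cot(βl) = −jZ_0/tan(βl)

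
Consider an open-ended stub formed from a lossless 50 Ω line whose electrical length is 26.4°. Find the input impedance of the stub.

tan(βl) = 0.496
For an open-ended stub, Z_in = −jZ_0·cot(βl) = −jZ_0/tan(βl)

Z_in ≈ −j101 Ω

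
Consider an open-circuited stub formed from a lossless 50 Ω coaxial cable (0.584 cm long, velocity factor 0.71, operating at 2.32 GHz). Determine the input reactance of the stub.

λ = v/f = 0.71·c / 2.32 GHz = 0.0918 m
βl = 2π·l/λ = 2π × 0.0636 = 22.9°
tan(βl) = 0.422
For an open-circuited stub, Z_in = −jZ_0·cot(βl) = −jZ_0/tan(βl)

X_in ≈ -118 Ω (capacitive)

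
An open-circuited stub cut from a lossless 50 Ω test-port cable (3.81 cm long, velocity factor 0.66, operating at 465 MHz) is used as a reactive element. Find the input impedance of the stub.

λ = v/f = 0.66·c / 465 MHz = 0.426 m
βl = 2π·l/λ = 2π × 0.0895 = 32.2°
tan(βl) = 0.63
For an open-circuited stub, Z_in = −jZ_0·cot(βl) = −jZ_0/tan(βl)

Z_in ≈ −j79.4 Ω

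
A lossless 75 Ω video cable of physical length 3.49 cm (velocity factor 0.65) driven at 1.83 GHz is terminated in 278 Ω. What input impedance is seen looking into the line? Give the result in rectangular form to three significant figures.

λ = v/f = 0.65·c / 1.83 GHz = 0.107 m
βl = 2π·l/λ = 2π × 0.328 = 118°
tan(βl) = tan(118°) = -1.89
Z_in = Z_0·(Z_L + jZ_0·tanβl)/(Z_0 + jZ_L·tanβl)
     = 75·(278 − j142)/(75 − j525)

Z_in ≈ 25.4 + j36.1 Ω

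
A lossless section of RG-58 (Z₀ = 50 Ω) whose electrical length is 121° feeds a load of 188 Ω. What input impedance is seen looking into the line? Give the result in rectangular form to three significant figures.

tan(βl) = tan(121°) = -1.66
Z_in = Z_0·(Z_L + jZ_0·tanβl)/(Z_0 + jZ_L·tanβl)
     = 50·(188 − j83.2)/(50 − j313)

Z_in ≈ 17.6 + j27.2 Ω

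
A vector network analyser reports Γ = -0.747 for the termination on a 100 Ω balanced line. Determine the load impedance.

Z_L = Z_0·(1 + Γ)/(1 − Γ) = 100·(0.253)/(1.75)

Z_L ≈ 14.5 Ω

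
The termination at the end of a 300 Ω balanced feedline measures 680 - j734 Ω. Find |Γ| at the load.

|Γ| ≈ 0.675

Γ = (Z_L − Z_0)/(Z_L + Z_0) = (380 − j734)/(980 − j734)
|Γ| = 827/1220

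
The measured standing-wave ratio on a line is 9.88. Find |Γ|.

|Γ| = (S − 1)/(S + 1) = (9.88 − 1)/(9.88 + 1) = 8.88/10.9

|Γ| ≈ 0.816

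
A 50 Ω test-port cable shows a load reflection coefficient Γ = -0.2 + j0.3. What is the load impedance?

Z_L = Z_0·(1 + Γ)/(1 − Γ) = 50·(0.8 + j0.3)/(1.2 − j0.3)

Z_L ≈ 28.4 + j19.6 Ω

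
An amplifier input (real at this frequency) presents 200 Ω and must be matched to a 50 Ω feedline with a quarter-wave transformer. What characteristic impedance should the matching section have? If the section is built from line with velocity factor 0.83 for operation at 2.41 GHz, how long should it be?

Z_qwt = √(Z_0·R_L) = √(50 × 200) = √10000
λ = 0.83·c/f = 0.103 m, so l = λ/4 = 0.0258 m

Z_qwt ≈ 100 Ω; length ≈ 2.58 cm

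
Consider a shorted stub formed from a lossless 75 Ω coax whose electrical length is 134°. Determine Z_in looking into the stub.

Z_in ≈ −j77.7 Ω

tan(βl) = -1.04
For a shorted stub, Z_in = jZ_0·tan(βl)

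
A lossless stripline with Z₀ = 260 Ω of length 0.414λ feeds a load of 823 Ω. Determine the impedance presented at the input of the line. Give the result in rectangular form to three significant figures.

Z_in ≈ 243 + j305 Ω

βl = 2π × 0.414 = 149°
tan(βl) = tan(149°) = -0.6
Z_in = Z_0·(Z_L + jZ_0·tanβl)/(Z_0 + jZ_L·tanβl)
     = 260·(823 − j156)/(260 − j494)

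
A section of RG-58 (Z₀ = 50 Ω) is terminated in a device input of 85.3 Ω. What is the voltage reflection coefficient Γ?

Γ = 0.261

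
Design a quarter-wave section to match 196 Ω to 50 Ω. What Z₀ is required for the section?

Z_qwt = √(Z_0·R_L) = √(50 × 196) = √9800

Z_qwt ≈ 99 Ω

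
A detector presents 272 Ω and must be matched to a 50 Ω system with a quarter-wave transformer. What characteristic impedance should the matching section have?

Z_qwt ≈ 117 Ω

Z_qwt = √(Z_0·R_L) = √(50 × 272) = √13600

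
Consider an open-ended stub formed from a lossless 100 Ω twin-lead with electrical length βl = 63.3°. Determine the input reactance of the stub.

X_in ≈ -50.3 Ω (capacitive)

tan(βl) = 1.99
For an open-ended stub, Z_in = −jZ_0·cot(βl) = −jZ_0/tan(βl)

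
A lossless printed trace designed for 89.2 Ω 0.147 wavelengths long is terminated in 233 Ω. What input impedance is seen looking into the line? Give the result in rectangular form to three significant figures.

Z_in ≈ 49.5 − j53.1 Ω

βl = 2π × 0.147 = 52.9°
tan(βl) = tan(52.9°) = 1.32
Z_in = Z_0·(Z_L + jZ_0·tanβl)/(Z_0 + jZ_L·tanβl)
     = 89.2·(233 + j118)/(89.2 + j308)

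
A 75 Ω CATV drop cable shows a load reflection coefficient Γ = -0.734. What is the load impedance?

Z_L = Z_0·(1 + Γ)/(1 − Γ) = 75·(0.266)/(1.73)

Z_L ≈ 11.5 Ω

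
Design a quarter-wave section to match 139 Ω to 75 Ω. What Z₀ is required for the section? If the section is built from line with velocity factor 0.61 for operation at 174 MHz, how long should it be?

Z_qwt = √(Z_0·R_L) = √(75 × 139) = √10420
λ = 0.61·c/f = 1.05 m, so l = λ/4 = 0.263 m

Z_qwt ≈ 102 Ω; length ≈ 26.3 cm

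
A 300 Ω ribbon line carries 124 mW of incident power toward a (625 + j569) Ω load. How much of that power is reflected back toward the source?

P_reflected ≈ 45.1 mW

|Γ| = |(325 + j569)/(925 + j569)| = 0.603
|Γ|² = 0.364
P_refl = |Γ|²·P_inc = 45.1 mW, P_del = (1 − |Γ|²)·P_inc = 78.9 mW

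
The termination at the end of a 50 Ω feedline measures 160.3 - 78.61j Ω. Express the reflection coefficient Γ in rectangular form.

Γ ≈ 0.583 − j0.156

Γ = (Z_L − Z_0)/(Z_L + Z_0) = (110.3 − j78.61)/(210.3 − j78.61)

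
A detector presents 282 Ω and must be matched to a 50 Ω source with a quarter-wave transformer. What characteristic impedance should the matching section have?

Z_qwt = √(Z_0·R_L) = √(50 × 282) = √14100

Z_qwt ≈ 119 Ω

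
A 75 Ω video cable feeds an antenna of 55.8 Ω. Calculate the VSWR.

VSWR ≈ 1.34

Γ = (55.8 − 75)/(55.8 + 75) = -0.147
VSWR = (1 + 0.147)/(1 − 0.147)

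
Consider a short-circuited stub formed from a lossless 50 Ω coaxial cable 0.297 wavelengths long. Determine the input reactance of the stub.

βl = 2π × 0.297 = 107°
tan(βl) = -3.29
For a short-circuited stub, Z_in = jZ_0·tan(βl)

X_in ≈ -164 Ω (capacitive)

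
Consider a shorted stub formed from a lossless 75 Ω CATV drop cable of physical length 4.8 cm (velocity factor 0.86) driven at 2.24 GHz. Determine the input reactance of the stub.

X_in ≈ -43.3 Ω (capacitive)

λ = v/f = 0.86·c / 2.24 GHz = 0.115 m
βl = 2π·l/λ = 2π × 0.417 = 150°
tan(βl) = -0.577
For a shorted stub, Z_in = jZ_0·tan(βl)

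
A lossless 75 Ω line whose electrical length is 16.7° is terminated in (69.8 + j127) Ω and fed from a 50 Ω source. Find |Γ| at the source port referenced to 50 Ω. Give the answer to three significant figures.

tan(βl) = 0.3
Z_in = Z_0·(Z_L + jZ_0·tanβl)/(Z_0 + jZ_L·tanβl) = 238 + j169 Ω
Γ_s = (Z_in − Z_s)/(Z_in + Z_s) = (188 + j169)/(288 + j169), |Γ_s| = 0.757

|Γ| ≈ 0.757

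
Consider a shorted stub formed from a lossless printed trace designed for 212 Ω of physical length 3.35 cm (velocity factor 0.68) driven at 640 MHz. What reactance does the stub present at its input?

X_in ≈ 165 Ω (inductive)

λ = v/f = 0.68·c / 640 MHz = 0.319 m
βl = 2π·l/λ = 2π × 0.105 = 37.8°
tan(βl) = 0.777
For a shorted stub, Z_in = jZ_0·tan(βl)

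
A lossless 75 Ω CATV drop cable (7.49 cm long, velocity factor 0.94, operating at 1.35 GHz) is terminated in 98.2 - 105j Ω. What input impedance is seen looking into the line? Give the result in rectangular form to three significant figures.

Z_in ≈ 79.1 + j96.4 Ω

λ = v/f = 0.94·c / 1.35 GHz = 0.209 m
βl = 2π·l/λ = 2π × 0.359 = 129°
tan(βl) = tan(129°) = -1.23
Z_in = Z_0·(Z_L + jZ_0·tanβl)/(Z_0 + jZ_L·tanβl)
     = 75·(98.2 − j197)/(-54.3 − j121)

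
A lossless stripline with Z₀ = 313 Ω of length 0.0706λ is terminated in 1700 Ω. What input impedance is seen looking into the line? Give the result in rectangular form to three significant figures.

Z_in ≈ 272 − j553 Ω

βl = 2π × 0.0706 = 25.4°
tan(βl) = tan(25.4°) = 0.475
Z_in = Z_0·(Z_L + jZ_0·tanβl)/(Z_0 + jZ_L·tanβl)
     = 313·(1700 + j149)/(313 + j808)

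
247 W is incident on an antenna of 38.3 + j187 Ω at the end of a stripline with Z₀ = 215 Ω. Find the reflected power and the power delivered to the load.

|Γ| = |(-176.7 + j187)/(253.3 + j187)| = 0.817
|Γ|² = 0.668
P_refl = |Γ|²·P_inc = 165 W, P_del = (1 − |Γ|²)·P_inc = 82.1 W

P_reflected ≈ 165 W; P_delivered ≈ 82.1 W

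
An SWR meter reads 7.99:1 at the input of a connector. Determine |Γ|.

|Γ| ≈ 0.778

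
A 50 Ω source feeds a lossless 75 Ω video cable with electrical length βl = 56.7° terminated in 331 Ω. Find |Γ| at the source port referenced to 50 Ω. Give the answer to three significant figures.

|Γ| ≈ 0.607

tan(βl) = 1.52
Z_in = Z_0·(Z_L + jZ_0·tanβl)/(Z_0 + jZ_L·tanβl) = 23.8 − j45.7 Ω
Γ_s = (Z_in − Z_s)/(Z_in + Z_s) = (-26.2 − j45.7)/(73.8 − j45.7), |Γ_s| = 0.607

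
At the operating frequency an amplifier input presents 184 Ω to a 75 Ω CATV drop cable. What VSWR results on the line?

VSWR ≈ 2.45

Γ = (184 − 75)/(184 + 75) = 0.421
VSWR = (1 + 0.421)/(1 − 0.421)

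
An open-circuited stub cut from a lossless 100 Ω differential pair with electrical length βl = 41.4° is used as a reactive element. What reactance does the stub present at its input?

X_in ≈ -113 Ω (capacitive)

tan(βl) = 0.882
For an open-circuited stub, Z_in = −jZ_0·cot(βl) = −jZ_0/tan(βl)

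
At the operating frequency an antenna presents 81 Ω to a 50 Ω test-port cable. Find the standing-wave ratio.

VSWR ≈ 1.62

For a purely resistive load, VSWR = R_L/Z_0 or Z_0/R_L (whichever > 1) = 81/50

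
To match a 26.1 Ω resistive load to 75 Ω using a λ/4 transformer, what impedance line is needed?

Z_qwt ≈ 44.2 Ω

Z_qwt = √(Z_0·R_L) = √(75 × 26.1) = √1958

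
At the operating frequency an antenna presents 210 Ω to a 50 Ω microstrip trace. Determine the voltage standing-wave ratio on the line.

VSWR ≈ 4.2

For a purely resistive load, VSWR = R_L/Z_0 or Z_0/R_L (whichever > 1) = 210/50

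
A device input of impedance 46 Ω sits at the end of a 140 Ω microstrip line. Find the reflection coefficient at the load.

Γ = -0.505

Γ = (Z_L − Z_0)/(Z_L + Z_0) = (46 − 140)/(46 + 140) = -94/186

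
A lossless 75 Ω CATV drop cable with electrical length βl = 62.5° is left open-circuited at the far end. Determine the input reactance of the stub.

tan(βl) = 1.92
For an open-circuited stub, Z_in = −jZ_0·cot(βl) = −jZ_0/tan(βl)

X_in ≈ -39 Ω (capacitive)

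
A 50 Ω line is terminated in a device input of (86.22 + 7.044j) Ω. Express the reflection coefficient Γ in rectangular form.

Γ ≈ 0.268 + j0.0379

Γ = (Z_L − Z_0)/(Z_L + Z_0) = (36.22 + j7.044)/(136.2 + j7.044)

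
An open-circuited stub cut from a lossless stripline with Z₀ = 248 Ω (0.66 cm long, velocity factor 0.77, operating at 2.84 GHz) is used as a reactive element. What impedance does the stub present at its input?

Z_in ≈ −j444 Ω

λ = v/f = 0.77·c / 2.84 GHz = 0.0813 m
βl = 2π·l/λ = 2π × 0.0811 = 29.2°
tan(βl) = 0.559
For an open-circuited stub, Z_in = −jZ_0·cot(βl) = −jZ_0/tan(βl)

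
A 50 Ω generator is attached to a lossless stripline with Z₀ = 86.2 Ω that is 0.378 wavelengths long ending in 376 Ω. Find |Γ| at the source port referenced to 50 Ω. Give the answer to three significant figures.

βl = 2π × 0.378 = 136°
tan(βl) = -0.963
Z_in = Z_0·(Z_L + jZ_0·tanβl)/(Z_0 + jZ_L·tanβl) = 38.9 + j80.3 Ω
Γ_s = (Z_in − Z_s)/(Z_in + Z_s) = (-11.1 + j80.3)/(88.9 + j80.3), |Γ_s| = 0.677

|Γ| ≈ 0.677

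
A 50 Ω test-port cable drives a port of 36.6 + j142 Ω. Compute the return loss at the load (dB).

Γ = (-13.4 + j142)/(86.6 + j142), |Γ| = 0.858
RL = −20·log₁₀|Γ| = −20·log₁₀(0.858)

RL ≈ 1.33 dB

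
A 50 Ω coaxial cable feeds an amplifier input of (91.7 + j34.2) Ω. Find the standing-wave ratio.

Γ = (Z_L − Z_0)/(Z_L + Z_0) = (41.7 + j34.2)/(141.7 + j34.2)
|Γ| = 53.9/146 = 0.37
VSWR = (1 + |Γ|)/(1 − |Γ|) = 1.37/0.63

VSWR ≈ 2.17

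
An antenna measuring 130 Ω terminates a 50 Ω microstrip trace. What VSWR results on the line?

VSWR ≈ 2.6

Γ = (130 − 50)/(130 + 50) = 0.444
VSWR = (1 + 0.444)/(1 − 0.444)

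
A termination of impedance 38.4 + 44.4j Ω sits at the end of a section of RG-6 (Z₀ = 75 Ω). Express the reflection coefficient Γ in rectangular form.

Γ = (Z_L − Z_0)/(Z_L + Z_0) = (-36.6 + j44.4)/(113.4 + j44.4)

Γ ≈ -0.147 + j0.449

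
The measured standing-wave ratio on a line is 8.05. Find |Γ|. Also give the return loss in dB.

|Γ| = (S − 1)/(S + 1) = (8.05 − 1)/(8.05 + 1) = 7.05/9.05
RL = −20·log₁₀|Γ| = −20·log₁₀(0.779)

|Γ| ≈ 0.779; return loss ≈ 2.17 dB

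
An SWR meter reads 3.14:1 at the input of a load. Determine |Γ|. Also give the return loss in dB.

|Γ| ≈ 0.517; return loss ≈ 5.73 dB

|Γ| = (S − 1)/(S + 1) = (3.14 − 1)/(3.14 + 1) = 2.14/4.14
RL = −20·log₁₀|Γ| = −20·log₁₀(0.517)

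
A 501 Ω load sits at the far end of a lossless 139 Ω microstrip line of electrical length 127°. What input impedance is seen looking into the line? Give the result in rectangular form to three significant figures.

tan(βl) = tan(127°) = -1.33
Z_in = Z_0·(Z_L + jZ_0·tanβl)/(Z_0 + jZ_L·tanβl)
     = 139·(501 − j184)/(139 − j665)

Z_in ≈ 57.9 + j92.6 Ω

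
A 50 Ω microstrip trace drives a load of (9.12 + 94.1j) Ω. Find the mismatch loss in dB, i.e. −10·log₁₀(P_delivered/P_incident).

mismatch loss ≈ 8.31 dB

Γ = (-40.88 + j94.1)/(59.12 + j94.1), |Γ| = 0.923
|Γ|² = 0.852, so P_del/P_inc = 1 − |Γ|² = 0.148
ML = −10·log₁₀(1 − |Γ|²)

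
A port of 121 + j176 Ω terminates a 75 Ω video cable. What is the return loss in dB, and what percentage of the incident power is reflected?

RL ≈ 3.22 dB; 47.7% of incident power reflected

Γ = (46 + j176)/(196 + j176), |Γ| = 0.691
RL = −20·log₁₀(0.691) = 3.22 dB
P_refl/P_inc = |Γ|² = 0.477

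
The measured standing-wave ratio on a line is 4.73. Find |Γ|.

|Γ| = (S − 1)/(S + 1) = (4.73 − 1)/(4.73 + 1) = 3.73/5.73

|Γ| ≈ 0.651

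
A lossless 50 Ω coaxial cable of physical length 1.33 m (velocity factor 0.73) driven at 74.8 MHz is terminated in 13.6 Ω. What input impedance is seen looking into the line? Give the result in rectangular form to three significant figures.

Z_in ≈ 14.7 − j13.6 Ω

λ = v/f = 0.73·c / 74.8 MHz = 2.93 m
βl = 2π·l/λ = 2π × 0.454 = 164°
tan(βl) = tan(164°) = -0.296
Z_in = Z_0·(Z_L + jZ_0·tanβl)/(Z_0 + jZ_L·tanβl)
     = 50·(13.6 − j14.8)/(50 − j4.02)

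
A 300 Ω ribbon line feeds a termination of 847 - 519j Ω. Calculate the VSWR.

VSWR ≈ 3.99

Γ = (Z_L − Z_0)/(Z_L + Z_0) = (547 − j519)/(1147 − j519)
|Γ| = 754/1260 = 0.599
VSWR = (1 + |Γ|)/(1 − |Γ|) = 1.6/0.401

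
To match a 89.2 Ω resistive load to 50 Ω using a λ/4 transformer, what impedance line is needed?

Z_qwt ≈ 66.8 Ω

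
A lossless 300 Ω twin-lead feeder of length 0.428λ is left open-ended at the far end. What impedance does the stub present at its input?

βl = 2π × 0.428 = 154°
tan(βl) = -0.486
For an open-ended stub, Z_in = −jZ_0·cot(βl) = −jZ_0/tan(βl)

Z_in ≈ +j617 Ω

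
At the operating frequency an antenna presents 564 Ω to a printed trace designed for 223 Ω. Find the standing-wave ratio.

For a purely resistive load, VSWR = R_L/Z_0 or Z_0/R_L (whichever > 1) = 564/223

VSWR ≈ 2.53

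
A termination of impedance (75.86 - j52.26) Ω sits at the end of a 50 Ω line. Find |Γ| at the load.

|Γ| ≈ 0.428

Γ = (Z_L − Z_0)/(Z_L + Z_0) = (25.86 − j52.26)/(125.9 − j52.26)
|Γ| = 58.3/136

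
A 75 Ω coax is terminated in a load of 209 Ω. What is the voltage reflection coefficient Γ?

Γ = (Z_L − Z_0)/(Z_L + Z_0) = (209 − 75)/(209 + 75) = 134/284

Γ = 0.472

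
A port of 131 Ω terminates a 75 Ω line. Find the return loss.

Γ = (131 − 75)/(131 + 75) = 0.272
RL = −20·log₁₀|Γ| = −20·log₁₀(0.272)

RL ≈ 11.3 dB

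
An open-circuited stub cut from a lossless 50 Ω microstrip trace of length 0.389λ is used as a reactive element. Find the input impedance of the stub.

Z_in ≈ +j59.7 Ω

βl = 2π × 0.389 = 140°
tan(βl) = -0.838
For an open-circuited stub, Z_in = −jZ_0·cot(βl) = −jZ_0/tan(βl)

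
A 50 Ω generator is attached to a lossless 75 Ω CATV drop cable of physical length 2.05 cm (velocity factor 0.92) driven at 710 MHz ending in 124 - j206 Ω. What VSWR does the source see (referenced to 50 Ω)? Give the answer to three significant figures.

λ = v/f = 0.92·c / 710 MHz = 0.389 m
βl = 2π·l/λ = 2π × 0.0527 = 19°
tan(βl) = 0.344
Z_in = Z_0·(Z_L + jZ_0·tanβl)/(Z_0 + jZ_L·tanβl) = 33.8 − j103 Ω
Γ_s = (Z_in − Z_s)/(Z_in + Z_s) = (-16.2 − j103)/(83.8 − j103), |Γ_s| = 0.784
VSWR = (1 + |Γ_s|)/(1 − |Γ_s|)

VSWR ≈ 8.26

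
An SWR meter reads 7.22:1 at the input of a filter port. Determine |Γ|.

|Γ| ≈ 0.757

|Γ| = (S − 1)/(S + 1) = (7.22 − 1)/(7.22 + 1) = 6.22/8.22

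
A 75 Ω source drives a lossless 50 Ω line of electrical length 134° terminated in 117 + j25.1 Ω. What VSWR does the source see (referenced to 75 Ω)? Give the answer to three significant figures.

VSWR ≈ 2.99

tan(βl) = -1.04
Z_in = Z_0·(Z_L + jZ_0·tanβl)/(Z_0 + jZ_L·tanβl) = 29.6 + j29.7 Ω
Γ_s = (Z_in − Z_s)/(Z_in + Z_s) = (-45.4 + j29.7)/(105 + j29.7), |Γ_s| = 0.498
VSWR = (1 + |Γ_s|)/(1 − |Γ_s|)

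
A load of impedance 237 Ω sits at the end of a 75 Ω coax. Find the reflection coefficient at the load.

Γ = 0.519

Γ = (Z_L − Z_0)/(Z_L + Z_0) = (237 − 75)/(237 + 75) = 162/312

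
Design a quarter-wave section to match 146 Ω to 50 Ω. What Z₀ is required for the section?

Z_qwt = √(Z_0·R_L) = √(50 × 146) = √7300

Z_qwt ≈ 85.4 Ω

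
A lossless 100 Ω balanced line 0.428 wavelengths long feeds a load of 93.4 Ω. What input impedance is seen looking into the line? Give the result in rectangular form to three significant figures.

βl = 2π × 0.428 = 154°
tan(βl) = tan(154°) = -0.486
Z_in = Z_0·(Z_L + jZ_0·tanβl)/(Z_0 + jZ_L·tanβl)
     = 100·(93.4 − j48.6)/(100 − j45.4)

Z_in ≈ 95.7 − j5.14 Ω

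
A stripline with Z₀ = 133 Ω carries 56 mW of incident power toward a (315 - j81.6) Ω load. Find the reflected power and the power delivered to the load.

P_reflected ≈ 10.7 mW; P_delivered ≈ 45.3 mW

|Γ| = |(182 − j81.6)/(448 − j81.6)| = 0.438
|Γ|² = 0.192
P_refl = |Γ|²·P_inc = 10.7 mW, P_del = (1 − |Γ|²)·P_inc = 45.3 mW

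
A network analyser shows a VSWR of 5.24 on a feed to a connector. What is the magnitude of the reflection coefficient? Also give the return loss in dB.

|Γ| ≈ 0.679; return loss ≈ 3.36 dB

|Γ| = (S − 1)/(S + 1) = (5.24 − 1)/(5.24 + 1) = 4.24/6.24
RL = −20·log₁₀|Γ| = −20·log₁₀(0.679)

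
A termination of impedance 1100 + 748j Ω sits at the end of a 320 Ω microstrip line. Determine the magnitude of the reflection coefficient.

Γ = (Z_L − Z_0)/(Z_L + Z_0) = (780 + j748)/(1420 + j748)
|Γ| = 1080/1600

|Γ| ≈ 0.673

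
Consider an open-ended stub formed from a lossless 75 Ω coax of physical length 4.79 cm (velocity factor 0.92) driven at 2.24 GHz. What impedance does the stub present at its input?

Z_in ≈ +j89.2 Ω

λ = v/f = 0.92·c / 2.24 GHz = 0.123 m
βl = 2π·l/λ = 2π × 0.389 = 140°
tan(βl) = -0.841
For an open-ended stub, Z_in = −jZ_0·cot(βl) = −jZ_0/tan(βl)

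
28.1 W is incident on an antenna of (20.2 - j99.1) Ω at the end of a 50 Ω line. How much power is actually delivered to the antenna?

|Γ| = |(-29.8 − j99.1)/(70.2 − j99.1)| = 0.852
|Γ|² = 0.726
P_refl = |Γ|²·P_inc = 20.4 W, P_del = (1 − |Γ|²)·P_inc = 7.7 W

P_delivered ≈ 7.7 W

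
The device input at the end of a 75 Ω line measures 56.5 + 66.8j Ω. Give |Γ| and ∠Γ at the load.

Γ ≈ 0.47 ∠ 78.5°

Γ = (Z_L − Z_0)/(Z_L + Z_0) = (-18.5 + j66.8)/(131.5 + j66.8)
|Γ| = 69.3/147 = 0.47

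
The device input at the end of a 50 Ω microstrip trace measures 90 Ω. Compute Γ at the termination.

Γ = (Z_L − Z_0)/(Z_L + Z_0) = (90 − 50)/(90 + 50) = 40/140

Γ = 0.286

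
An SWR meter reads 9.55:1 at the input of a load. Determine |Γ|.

|Γ| = (S − 1)/(S + 1) = (9.55 − 1)/(9.55 + 1) = 8.55/10.6

|Γ| ≈ 0.81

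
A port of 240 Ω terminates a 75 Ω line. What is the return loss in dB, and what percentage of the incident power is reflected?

RL ≈ 5.62 dB; 27.4% of incident power reflected

Γ = (240 − 75)/(240 + 75) = 0.524
RL = −20·log₁₀(0.524) = 5.62 dB
P_refl/P_inc = |Γ|² = 0.274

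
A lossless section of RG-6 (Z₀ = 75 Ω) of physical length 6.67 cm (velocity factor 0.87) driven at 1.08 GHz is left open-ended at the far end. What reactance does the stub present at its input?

X_in ≈ 12.4 Ω (inductive)

λ = v/f = 0.87·c / 1.08 GHz = 0.242 m
βl = 2π·l/λ = 2π × 0.276 = 99.4°
tan(βl) = -6.07
For an open-ended stub, Z_in = −jZ_0·cot(βl) = −jZ_0/tan(βl)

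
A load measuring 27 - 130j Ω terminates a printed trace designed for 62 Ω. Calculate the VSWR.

VSWR ≈ 12.7

Γ = (Z_L − Z_0)/(Z_L + Z_0) = (-35 − j130)/(89 − j130)
|Γ| = 135/158 = 0.855
VSWR = (1 + |Γ|)/(1 − |Γ|) = 1.85/0.145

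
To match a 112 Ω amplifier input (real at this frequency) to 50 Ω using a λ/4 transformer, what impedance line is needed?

Z_qwt ≈ 74.8 Ω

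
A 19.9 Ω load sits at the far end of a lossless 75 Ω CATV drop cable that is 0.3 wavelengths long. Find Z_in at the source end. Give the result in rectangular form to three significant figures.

Z_in ≈ 125 − j129 Ω

βl = 2π × 0.3 = 108°
tan(βl) = tan(108°) = -3.08
Z_in = Z_0·(Z_L + jZ_0·tanβl)/(Z_0 + jZ_L·tanβl)
     = 75·(19.9 − j231)/(75 − j61.2)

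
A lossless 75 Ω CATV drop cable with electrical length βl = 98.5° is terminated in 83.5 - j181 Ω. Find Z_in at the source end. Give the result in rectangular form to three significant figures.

Z_in ≈ 13.4 + j38.5 Ω

tan(βl) = tan(98.5°) = -6.69
Z_in = Z_0·(Z_L + jZ_0·tanβl)/(Z_0 + jZ_L·tanβl)
     = 75·(83.5 − j683)/(-1140 − j559)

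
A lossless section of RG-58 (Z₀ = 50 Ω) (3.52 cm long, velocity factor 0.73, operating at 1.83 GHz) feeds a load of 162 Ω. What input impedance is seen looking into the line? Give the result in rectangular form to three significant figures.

Z_in ≈ 16.6 + j12.8 Ω

λ = v/f = 0.73·c / 1.83 GHz = 0.12 m
βl = 2π·l/λ = 2π × 0.294 = 106°
tan(βl) = tan(106°) = -3.51
Z_in = Z_0·(Z_L + jZ_0·tanβl)/(Z_0 + jZ_L·tanβl)
     = 50·(162 − j176)/(50 − j569)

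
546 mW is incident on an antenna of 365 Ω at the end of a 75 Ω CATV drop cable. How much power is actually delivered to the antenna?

P_delivered ≈ 309 mW

Γ = (365 − 75)/(365 + 75) = 0.659
|Γ|² = 0.434
P_refl = |Γ|²·P_inc = 237 mW, P_del = (1 − |Γ|²)·P_inc = 309 mW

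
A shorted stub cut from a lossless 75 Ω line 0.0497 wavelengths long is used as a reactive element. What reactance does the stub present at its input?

X_in ≈ 24.2 Ω (inductive)

βl = 2π × 0.0497 = 17.9°
tan(βl) = 0.323
For a shorted stub, Z_in = jZ_0·tan(βl)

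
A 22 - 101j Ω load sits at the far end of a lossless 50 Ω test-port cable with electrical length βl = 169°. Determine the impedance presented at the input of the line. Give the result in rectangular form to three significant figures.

Z_in ≈ 60.7 − j174 Ω

tan(βl) = tan(169°) = -0.194
Z_in = Z_0·(Z_L + jZ_0·tanβl)/(Z_0 + jZ_L·tanβl)
     = 50·(22 − j111)/(30.4 − j4.28)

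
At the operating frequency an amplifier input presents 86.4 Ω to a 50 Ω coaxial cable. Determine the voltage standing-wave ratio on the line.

Γ = (86.4 − 50)/(86.4 + 50) = 0.267
VSWR = (1 + 0.267)/(1 − 0.267)

VSWR ≈ 1.73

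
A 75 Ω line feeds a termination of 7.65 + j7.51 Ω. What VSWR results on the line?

VSWR ≈ 9.9

Γ = (Z_L − Z_0)/(Z_L + Z_0) = (-67.35 + j7.51)/(82.65 + j7.51)
|Γ| = 67.8/83 = 0.817
VSWR = (1 + |Γ|)/(1 − |Γ|) = 1.82/0.183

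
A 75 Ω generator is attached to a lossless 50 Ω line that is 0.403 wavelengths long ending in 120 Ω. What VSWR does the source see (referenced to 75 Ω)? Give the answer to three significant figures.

βl = 2π × 0.403 = 145°
tan(βl) = -0.698
Z_in = Z_0·(Z_L + jZ_0·tanβl)/(Z_0 + jZ_L·tanβl) = 46.9 + j43.6 Ω
Γ_s = (Z_in − Z_s)/(Z_in + Z_s) = (-28.1 + j43.6)/(122 + j43.6), |Γ_s| = 0.401
VSWR = (1 + |Γ_s|)/(1 − |Γ_s|)

VSWR ≈ 2.34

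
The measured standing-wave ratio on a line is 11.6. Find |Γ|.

|Γ| = (S − 1)/(S + 1) = (11.6 − 1)/(11.6 + 1) = 10.6/12.6

|Γ| ≈ 0.841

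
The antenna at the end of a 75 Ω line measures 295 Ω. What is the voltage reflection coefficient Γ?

Γ = 0.595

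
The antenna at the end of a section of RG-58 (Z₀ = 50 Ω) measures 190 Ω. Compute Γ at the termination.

Γ = (Z_L − Z_0)/(Z_L + Z_0) = (190 − 50)/(190 + 50) = 140/240

Γ = 0.583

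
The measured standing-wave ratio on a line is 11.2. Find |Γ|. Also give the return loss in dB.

|Γ| ≈ 0.836; return loss ≈ 1.56 dB

|Γ| = (S − 1)/(S + 1) = (11.2 − 1)/(11.2 + 1) = 10.2/12.2
RL = −20·log₁₀|Γ| = −20·log₁₀(0.836)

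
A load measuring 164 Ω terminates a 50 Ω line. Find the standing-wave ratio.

VSWR ≈ 3.28

Γ = (164 − 50)/(164 + 50) = 0.533
VSWR = (1 + 0.533)/(1 − 0.533)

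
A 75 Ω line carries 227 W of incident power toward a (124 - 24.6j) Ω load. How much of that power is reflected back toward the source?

P_reflected ≈ 17 W

|Γ| = |(49 − j24.6)/(199 − j24.6)| = 0.273
|Γ|² = 0.0748
P_refl = |Γ|²·P_inc = 17 W, P_del = (1 − |Γ|²)·P_inc = 210 W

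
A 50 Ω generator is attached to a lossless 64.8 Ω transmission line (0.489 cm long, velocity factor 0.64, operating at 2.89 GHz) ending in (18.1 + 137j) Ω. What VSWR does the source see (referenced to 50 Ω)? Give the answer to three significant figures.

VSWR ≈ 25.7

λ = v/f = 0.64·c / 2.89 GHz = 0.0664 m
βl = 2π·l/λ = 2π × 0.0736 = 26.5°
tan(βl) = 0.499
Z_in = Z_0·(Z_L + jZ_0·tanβl)/(Z_0 + jZ_L·tanβl) = 1010 − j523 Ω
Γ_s = (Z_in − Z_s)/(Z_in + Z_s) = (963 − j523)/(1060 − j523), |Γ_s| = 0.925
VSWR = (1 + |Γ_s|)/(1 − |Γ_s|)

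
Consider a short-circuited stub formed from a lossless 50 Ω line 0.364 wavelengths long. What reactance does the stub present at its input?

X_in ≈ -57.4 Ω (capacitive)

βl = 2π × 0.364 = 131°
tan(βl) = -1.15
For a short-circuited stub, Z_in = jZ_0·tan(βl)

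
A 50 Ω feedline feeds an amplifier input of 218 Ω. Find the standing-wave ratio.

VSWR ≈ 4.36

Γ = (218 − 50)/(218 + 50) = 0.627
VSWR = (1 + 0.627)/(1 − 0.627)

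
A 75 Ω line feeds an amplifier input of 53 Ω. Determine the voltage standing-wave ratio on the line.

VSWR ≈ 1.42

Γ = (53 − 75)/(53 + 75) = -0.172
VSWR = (1 + 0.172)/(1 − 0.172)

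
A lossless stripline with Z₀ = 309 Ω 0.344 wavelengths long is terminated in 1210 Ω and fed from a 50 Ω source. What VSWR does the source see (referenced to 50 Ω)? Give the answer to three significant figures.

βl = 2π × 0.344 = 124°
tan(βl) = -1.49
Z_in = Z_0·(Z_L + jZ_0·tanβl)/(Z_0 + jZ_L·tanβl) = 111 + j188 Ω
Γ_s = (Z_in − Z_s)/(Z_in + Z_s) = (61.1 + j188)/(161 + j188), |Γ_s| = 0.799
VSWR = (1 + |Γ_s|)/(1 − |Γ_s|)

VSWR ≈ 8.93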